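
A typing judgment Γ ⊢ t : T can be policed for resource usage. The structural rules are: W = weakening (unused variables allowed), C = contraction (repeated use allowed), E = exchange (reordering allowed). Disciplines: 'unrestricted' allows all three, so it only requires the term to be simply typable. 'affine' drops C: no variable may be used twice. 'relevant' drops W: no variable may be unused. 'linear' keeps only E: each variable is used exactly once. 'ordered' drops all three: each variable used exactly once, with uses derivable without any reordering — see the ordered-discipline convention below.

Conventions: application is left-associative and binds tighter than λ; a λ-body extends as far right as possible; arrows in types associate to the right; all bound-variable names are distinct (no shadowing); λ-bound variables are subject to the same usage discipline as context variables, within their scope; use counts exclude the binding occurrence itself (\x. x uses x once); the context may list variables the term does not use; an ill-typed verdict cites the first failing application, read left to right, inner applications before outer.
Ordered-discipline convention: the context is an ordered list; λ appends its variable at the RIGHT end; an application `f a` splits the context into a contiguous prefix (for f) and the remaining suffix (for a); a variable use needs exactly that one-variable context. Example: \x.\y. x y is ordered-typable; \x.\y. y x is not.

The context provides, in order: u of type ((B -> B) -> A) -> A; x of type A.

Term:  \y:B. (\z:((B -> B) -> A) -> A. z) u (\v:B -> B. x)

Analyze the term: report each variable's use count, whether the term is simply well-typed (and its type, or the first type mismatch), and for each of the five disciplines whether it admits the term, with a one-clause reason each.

variable uses: u: 1×; x: 1×; y [bound]: 0×; z [bound]: 1×; v [bound]: 0×
left-to-right use order: z, u, x
typing: well-typed — term : B -> A
ordered: ✗ — unused: y, v — weakening required
linear: ✗ — unused: y, v — weakening required
affine: ✓ — none of u, x, y, z, v used more than once
relevant: ✗ — unused: y, v — weakening required
unrestricted: ✓ — simply typable at B -> A; W, C, E all held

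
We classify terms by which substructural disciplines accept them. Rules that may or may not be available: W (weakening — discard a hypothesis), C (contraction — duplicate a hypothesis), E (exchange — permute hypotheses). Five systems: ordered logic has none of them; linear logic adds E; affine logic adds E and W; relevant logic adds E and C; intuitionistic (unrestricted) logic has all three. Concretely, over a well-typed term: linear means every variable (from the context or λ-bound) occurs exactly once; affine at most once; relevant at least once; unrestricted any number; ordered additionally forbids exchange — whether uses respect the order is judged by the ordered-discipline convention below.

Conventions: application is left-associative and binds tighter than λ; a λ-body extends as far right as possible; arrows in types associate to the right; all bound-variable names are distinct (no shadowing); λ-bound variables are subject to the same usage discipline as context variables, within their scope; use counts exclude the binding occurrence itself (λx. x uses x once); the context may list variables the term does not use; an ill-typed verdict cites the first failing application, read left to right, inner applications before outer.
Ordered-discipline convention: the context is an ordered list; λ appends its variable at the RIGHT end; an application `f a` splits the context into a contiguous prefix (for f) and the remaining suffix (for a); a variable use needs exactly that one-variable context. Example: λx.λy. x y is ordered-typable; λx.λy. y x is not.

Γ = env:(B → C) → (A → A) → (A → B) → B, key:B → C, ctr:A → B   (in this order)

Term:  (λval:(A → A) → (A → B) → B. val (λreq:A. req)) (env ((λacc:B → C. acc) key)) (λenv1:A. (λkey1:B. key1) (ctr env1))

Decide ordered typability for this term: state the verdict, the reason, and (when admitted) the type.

yes — one use each (env, key, ctr, val, req, acc, env1, key1); ordered split holds; term : B
counts: env ×1, key ×1, ctr ×1, val (bound) ×1, req (bound) ×1, acc (bound) ×1, env1 (bound) ×1, key1 (bound) ×1
left-to-right use order: val, req, env, acc, key, key1, ctr, env1
typing: the term checks, with type B
summary: ordered ✓ · linear ✓ · affine ✓ · relevant ✓ · unrestricted ✓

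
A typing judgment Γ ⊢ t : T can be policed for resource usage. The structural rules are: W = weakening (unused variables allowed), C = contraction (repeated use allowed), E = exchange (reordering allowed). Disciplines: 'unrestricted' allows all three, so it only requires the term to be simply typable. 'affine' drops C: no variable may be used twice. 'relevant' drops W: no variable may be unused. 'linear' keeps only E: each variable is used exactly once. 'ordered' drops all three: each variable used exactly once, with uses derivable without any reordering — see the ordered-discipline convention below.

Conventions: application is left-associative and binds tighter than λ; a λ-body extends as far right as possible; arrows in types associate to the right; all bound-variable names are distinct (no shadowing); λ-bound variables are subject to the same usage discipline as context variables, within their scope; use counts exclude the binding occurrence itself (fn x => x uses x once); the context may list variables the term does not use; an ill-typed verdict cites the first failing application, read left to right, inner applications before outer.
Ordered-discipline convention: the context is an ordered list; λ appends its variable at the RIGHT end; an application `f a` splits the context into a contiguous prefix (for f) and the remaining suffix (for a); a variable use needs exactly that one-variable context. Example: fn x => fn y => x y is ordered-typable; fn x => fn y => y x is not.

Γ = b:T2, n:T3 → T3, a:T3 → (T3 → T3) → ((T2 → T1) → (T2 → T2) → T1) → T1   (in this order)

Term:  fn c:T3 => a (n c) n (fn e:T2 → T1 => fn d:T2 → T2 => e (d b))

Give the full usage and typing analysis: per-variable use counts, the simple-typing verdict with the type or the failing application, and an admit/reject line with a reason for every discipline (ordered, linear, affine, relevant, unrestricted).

counts: b=1, n=2, a=1, c [bound]=1, e [bound]=1, d [bound]=1
left-to-right use order: a, n, c, n, e, d, b
typing: ✓ — T3 → T1
ordered ✗ (needs contraction — n ×2)
linear ✗ (needs contraction — n ×2)
affine ✗ (needs contraction — n ×2)
relevant ✓ (none of b, n, a, c, e, d goes unused)
unrestricted ✓ (typability at T3 → T1 is all that's needed)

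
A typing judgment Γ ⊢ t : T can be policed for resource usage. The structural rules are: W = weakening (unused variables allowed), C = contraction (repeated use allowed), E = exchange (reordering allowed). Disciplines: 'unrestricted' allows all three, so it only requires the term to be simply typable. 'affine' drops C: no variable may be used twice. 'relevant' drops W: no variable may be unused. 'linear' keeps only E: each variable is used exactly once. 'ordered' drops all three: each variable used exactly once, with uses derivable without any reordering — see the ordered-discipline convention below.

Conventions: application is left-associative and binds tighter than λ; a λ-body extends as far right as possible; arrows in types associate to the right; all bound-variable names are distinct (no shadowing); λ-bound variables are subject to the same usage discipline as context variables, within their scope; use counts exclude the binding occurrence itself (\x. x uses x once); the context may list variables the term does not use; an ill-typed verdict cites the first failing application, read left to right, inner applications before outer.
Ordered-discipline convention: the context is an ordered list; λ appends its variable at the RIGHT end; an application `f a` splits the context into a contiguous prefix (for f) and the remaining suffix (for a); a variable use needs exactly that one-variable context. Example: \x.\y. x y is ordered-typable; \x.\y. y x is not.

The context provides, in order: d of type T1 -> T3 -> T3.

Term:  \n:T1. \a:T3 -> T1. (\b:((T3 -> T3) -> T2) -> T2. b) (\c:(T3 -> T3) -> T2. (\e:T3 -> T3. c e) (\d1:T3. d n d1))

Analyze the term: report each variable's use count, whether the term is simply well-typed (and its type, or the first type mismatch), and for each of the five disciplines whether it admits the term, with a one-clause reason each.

counts: d: 1, n [bound]: 1, a [bound]: 0, b [bound]: 1, c [bound]: 1, e [bound]: 1, d1 [bound]: 1
left-to-right use order: b, c, e, d, n, d1
typing: ✓ — T1 -> (T3 -> T1) -> ((T3 -> T3) -> T2) -> T2
ordered: ✗, needs weakening: a unused
linear: ✗, needs weakening: a unused
affine: ✓, d, n, a, b, c, e, d1: no repeats, contraction unneeded
relevant: ✗, needs weakening: a unused
unrestricted: ✓, typability at T1 -> (T3 -> T1) -> ((T3 -> T3) -> T2) -> T2 is all that's needed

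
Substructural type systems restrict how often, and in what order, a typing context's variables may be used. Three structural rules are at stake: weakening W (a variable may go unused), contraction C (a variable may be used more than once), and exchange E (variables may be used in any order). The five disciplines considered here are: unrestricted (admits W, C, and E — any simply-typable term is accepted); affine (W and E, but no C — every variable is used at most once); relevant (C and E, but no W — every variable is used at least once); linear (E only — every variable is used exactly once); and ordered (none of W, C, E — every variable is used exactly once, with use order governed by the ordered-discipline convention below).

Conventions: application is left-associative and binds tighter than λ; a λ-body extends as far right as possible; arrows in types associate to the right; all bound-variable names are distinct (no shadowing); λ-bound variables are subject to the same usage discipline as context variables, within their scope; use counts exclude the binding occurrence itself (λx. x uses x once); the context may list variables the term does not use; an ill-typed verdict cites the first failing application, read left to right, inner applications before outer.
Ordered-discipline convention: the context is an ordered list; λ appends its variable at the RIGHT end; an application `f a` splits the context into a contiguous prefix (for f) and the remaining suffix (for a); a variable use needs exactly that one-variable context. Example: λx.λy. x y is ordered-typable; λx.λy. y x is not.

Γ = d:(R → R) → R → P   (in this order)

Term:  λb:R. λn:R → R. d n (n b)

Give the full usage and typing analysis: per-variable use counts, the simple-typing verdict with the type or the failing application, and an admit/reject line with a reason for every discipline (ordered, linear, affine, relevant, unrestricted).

variable uses: d ×1, b [bound] ×1, n [bound] ×2
order of uses: d, n, n, b
typing: well-typed — term : R → (R → R) → P
ordered: ✗, repeated use of n ×2
linear: ✗, repeated use of n ×2
affine: ✗, repeated use of n ×2
relevant: ✓, every one of d, b, n appears
unrestricted: ✓, simply typable at R → (R → R) → P; W, C, E all held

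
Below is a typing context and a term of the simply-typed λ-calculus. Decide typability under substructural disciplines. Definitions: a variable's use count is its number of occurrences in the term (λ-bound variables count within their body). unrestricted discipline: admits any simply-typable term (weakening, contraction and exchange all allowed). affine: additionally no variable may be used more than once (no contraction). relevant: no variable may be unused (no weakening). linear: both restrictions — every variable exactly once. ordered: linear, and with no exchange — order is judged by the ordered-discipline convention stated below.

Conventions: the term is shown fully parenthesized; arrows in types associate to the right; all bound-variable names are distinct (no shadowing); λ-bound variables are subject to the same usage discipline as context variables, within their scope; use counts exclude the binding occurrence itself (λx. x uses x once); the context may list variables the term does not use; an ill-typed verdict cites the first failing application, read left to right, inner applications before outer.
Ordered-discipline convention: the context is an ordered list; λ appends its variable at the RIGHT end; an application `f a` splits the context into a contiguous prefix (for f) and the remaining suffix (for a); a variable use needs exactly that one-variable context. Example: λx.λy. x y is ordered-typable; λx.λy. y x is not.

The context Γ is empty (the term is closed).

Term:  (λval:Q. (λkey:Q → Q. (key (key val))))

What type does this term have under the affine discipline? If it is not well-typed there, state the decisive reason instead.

not well-typed under affine — repeated use of key ×2
variable uses: val (λ-bound): 1; key (λ-bound): 2
order of uses: key, key, val
typing: the term checks, with type Q → (Q → Q) → Q
all disciplines: ordered ✗; linear ✗; affine ✗; relevant ✓; unrestricted ✓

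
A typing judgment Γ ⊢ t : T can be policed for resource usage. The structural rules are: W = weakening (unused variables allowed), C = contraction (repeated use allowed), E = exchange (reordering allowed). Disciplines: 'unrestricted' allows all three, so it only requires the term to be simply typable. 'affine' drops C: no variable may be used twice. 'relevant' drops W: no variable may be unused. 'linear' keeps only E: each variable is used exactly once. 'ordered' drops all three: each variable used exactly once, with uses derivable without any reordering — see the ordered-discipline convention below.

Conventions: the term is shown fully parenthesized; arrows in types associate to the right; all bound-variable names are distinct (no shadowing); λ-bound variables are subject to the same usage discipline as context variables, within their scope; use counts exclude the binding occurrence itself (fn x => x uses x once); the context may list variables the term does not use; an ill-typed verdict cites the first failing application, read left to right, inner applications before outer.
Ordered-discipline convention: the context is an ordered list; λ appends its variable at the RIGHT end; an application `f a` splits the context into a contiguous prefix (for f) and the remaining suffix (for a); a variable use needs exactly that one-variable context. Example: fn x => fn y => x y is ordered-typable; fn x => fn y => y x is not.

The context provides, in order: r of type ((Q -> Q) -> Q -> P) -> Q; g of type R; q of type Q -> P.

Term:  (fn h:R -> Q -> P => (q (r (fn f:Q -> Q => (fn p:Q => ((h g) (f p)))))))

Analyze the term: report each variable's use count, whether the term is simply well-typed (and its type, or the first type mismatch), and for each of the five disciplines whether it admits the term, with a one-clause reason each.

usage: r ×1; g ×1; q ×1; h [bound] ×1; f [bound] ×1; p [bound] ×1
order of uses: q, r, h, g, f, p
typing: well-typed — term : (R -> Q -> P) -> P
ordered: ✗ — use order q, r, h, g, f, p needs exchange
linear: ✓ — r, g, q, h, f, p: one use apiece
affine: ✓ — r, g, q, h, f, p: no repeats, contraction unneeded
relevant: ✓ — every one of r, g, q, h, f, p appears
unrestricted: ✓ — type-checks ((R -> Q -> P) -> P) and nothing is barred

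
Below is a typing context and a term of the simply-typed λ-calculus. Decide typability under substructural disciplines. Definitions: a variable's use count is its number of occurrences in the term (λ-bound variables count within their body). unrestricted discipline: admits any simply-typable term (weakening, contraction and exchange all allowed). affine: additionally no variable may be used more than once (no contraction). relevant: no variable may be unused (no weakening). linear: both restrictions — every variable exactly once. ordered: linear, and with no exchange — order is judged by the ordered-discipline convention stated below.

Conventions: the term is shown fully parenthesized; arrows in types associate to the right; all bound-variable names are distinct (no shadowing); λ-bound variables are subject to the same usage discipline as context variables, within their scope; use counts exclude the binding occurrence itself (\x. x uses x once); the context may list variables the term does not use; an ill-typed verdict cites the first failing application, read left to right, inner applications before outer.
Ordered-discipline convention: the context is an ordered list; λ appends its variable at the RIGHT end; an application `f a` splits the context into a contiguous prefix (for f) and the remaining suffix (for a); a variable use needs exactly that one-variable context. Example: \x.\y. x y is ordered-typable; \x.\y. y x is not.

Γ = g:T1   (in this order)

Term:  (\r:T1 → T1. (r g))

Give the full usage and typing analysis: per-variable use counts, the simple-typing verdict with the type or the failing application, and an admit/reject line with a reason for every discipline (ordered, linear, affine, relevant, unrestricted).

counts: g: 1×, r (bound): 1×
use order (left to right): r, g
typing: the term checks, with type (T1 → T1) → T1
ordered: ✗ — use order r, g needs exchange
linear: ✓ — exactly-once usage across g, r
affine: ✓ — none of g, r used more than once
relevant: ✓ — every one of g, r appears
unrestricted: ✓ — typability at (T1 → T1) → T1 is all that's needed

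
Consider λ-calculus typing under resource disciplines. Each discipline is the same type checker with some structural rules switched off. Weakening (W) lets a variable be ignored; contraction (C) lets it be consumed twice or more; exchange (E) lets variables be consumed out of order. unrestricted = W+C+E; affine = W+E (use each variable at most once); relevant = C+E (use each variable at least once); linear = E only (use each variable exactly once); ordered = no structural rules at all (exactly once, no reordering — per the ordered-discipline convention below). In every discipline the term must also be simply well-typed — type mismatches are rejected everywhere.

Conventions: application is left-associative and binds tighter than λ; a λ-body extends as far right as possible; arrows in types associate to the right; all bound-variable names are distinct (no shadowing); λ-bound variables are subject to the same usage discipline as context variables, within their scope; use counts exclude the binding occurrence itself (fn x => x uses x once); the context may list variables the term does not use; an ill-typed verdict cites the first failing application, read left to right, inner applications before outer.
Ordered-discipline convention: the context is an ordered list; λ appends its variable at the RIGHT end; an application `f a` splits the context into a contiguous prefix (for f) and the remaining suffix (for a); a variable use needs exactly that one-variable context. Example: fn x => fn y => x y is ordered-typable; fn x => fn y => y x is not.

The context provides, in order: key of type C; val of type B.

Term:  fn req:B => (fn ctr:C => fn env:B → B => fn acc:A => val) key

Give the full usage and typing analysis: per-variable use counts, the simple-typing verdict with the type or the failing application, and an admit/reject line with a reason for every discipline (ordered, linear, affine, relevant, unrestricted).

use counts: key: 1, val: 1, req (λ-bound): 0, ctr (λ-bound): 0, env (λ-bound): 0, acc (λ-bound): 0
uses in reading order: val, key
typing: ✓ — B → (B → B) → A → B
ordered ✗ (req, ctr, env, acc left unused)
linear ✗ (req, ctr, env, acc left unused)
affine ✓ (none of key, val, req, ctr, env, acc used more than once)
relevant ✗ (req, ctr, env, acc left unused)
unrestricted ✓ (simply typable at B → (B → B) → A → B; W, C, E all held)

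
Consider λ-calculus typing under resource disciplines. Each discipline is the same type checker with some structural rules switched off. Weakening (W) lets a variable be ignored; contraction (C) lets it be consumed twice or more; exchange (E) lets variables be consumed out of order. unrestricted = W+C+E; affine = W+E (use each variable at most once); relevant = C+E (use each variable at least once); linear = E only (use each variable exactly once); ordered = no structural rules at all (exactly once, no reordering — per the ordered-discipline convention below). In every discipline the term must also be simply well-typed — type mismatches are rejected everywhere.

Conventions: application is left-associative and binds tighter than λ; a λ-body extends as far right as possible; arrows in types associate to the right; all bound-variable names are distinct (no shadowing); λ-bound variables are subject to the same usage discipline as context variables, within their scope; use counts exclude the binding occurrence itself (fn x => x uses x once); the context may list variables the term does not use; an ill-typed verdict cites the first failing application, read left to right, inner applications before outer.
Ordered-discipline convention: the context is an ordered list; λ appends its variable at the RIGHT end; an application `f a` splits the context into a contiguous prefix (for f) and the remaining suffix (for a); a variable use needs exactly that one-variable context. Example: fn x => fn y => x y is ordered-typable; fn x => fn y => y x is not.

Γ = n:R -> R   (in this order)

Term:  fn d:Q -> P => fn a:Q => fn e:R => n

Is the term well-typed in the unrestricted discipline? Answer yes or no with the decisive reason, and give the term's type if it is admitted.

yes — well-typed at (Q -> P) -> Q -> R -> R -> R; no restrictions here; term : (Q -> P) -> Q -> R -> R -> R
usage: n ×1, d (λ-bound) ×0, a (λ-bound) ×0, e (λ-bound) ×0
use order (left to right): n
typing: well-typed at (Q -> P) -> Q -> R -> R -> R
summary: ordered ✗; linear ✗; affine ✓; relevant ✗; unrestricted ✓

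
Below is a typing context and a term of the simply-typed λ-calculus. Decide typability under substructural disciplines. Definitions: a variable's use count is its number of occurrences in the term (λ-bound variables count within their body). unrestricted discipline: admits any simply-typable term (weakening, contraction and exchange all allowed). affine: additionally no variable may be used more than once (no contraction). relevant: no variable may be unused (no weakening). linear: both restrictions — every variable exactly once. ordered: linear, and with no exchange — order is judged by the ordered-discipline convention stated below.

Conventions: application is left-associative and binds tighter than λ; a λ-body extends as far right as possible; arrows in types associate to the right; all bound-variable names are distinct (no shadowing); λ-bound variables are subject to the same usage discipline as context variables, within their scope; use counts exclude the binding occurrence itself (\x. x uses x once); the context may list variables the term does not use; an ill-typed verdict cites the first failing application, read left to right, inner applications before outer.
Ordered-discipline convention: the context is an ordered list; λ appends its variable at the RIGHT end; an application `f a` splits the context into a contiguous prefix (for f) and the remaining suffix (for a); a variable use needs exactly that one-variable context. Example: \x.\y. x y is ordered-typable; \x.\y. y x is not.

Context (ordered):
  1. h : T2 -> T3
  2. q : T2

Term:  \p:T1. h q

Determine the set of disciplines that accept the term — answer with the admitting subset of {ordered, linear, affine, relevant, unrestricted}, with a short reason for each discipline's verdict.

admitted in: affine, unrestricted
counts: h ×1; q ×1; p (bound) ×0
left-to-right use order: h, q
typing: the term checks, with type T1 -> T3
ordered: ✗, unused: p — weakening required
linear: ✗, unused: p — weakening required
affine: ✓, no duplicate uses among h, q, p
relevant: ✗, unused: p — weakening required
unrestricted: ✓, well-typed at T1 -> T3; no restrictions here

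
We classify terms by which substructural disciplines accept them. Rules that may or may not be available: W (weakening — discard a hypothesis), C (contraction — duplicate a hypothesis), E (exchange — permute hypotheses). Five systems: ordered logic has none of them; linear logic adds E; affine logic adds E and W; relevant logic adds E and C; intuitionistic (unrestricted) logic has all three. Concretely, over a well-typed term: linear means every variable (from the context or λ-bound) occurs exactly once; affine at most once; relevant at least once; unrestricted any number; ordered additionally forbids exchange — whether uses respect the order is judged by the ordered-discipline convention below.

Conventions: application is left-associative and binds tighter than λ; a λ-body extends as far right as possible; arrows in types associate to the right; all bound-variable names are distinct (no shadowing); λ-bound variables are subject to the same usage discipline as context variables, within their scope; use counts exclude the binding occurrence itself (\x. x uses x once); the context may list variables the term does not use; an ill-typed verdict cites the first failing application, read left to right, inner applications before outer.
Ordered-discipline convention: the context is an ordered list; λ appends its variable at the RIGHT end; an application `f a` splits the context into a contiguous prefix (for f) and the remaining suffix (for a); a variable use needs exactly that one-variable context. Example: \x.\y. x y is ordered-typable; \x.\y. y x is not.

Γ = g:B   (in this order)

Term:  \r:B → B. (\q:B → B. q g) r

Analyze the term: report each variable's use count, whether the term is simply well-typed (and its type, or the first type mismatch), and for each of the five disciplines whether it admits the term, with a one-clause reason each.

usage: g: 1×; r (bound): 1×; q (bound): 1×
left-to-right use order: q, g, r
typing: well-typed at (B → B) → B
ordered: ✗, no ordered split (uses run q, g, r)
linear: ✓, g, r, q: one use apiece
affine: ✓, at most one use each (g, r, q)
relevant: ✓, every one of g, r, q appears
unrestricted: ✓, type-checks ((B → B) → B) and nothing is barred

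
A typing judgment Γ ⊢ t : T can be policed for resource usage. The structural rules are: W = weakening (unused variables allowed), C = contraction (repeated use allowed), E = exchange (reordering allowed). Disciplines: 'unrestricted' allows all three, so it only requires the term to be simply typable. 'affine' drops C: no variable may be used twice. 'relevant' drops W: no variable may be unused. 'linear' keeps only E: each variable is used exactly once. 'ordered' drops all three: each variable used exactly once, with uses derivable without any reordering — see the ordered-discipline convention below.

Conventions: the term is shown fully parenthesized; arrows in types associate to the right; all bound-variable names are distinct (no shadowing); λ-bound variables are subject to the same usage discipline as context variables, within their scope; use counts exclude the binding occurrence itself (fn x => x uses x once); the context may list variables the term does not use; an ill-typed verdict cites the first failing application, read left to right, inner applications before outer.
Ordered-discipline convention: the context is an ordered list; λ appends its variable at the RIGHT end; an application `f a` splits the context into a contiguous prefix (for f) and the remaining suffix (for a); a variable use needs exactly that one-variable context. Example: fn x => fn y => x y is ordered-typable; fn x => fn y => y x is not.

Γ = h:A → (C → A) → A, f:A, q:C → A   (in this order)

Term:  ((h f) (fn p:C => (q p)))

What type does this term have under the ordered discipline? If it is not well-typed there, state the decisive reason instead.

term : A
variable uses: h ×1, f ×1, q ×1, p (bound) ×1
order of uses: h, f, q, p
typing: the term checks, with type A
all disciplines: ordered ✓, linear ✓, affine ✓, relevant ✓, unrestricted ✓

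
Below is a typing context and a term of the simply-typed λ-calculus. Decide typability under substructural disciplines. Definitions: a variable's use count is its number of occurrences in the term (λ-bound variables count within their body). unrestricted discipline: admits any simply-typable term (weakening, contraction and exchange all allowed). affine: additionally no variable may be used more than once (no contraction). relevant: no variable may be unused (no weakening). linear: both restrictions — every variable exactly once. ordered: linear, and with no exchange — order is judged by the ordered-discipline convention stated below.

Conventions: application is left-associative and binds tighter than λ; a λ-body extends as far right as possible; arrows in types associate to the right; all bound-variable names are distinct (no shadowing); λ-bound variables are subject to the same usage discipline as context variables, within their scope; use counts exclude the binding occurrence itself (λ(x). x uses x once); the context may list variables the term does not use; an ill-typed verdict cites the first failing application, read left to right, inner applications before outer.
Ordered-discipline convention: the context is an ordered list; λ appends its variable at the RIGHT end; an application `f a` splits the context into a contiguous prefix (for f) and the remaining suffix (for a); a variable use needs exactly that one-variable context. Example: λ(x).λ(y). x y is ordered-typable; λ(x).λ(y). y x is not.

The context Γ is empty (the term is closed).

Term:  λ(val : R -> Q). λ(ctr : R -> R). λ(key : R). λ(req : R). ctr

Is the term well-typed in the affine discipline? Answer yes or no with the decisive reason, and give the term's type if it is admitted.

yes — val, ctr, key, req: no repeats, contraction unneeded; term : (R -> Q) -> (R -> R) -> R -> R -> R -> R
variable uses: val (bound): 0; ctr (bound): 1; key (bound): 0; req (bound): 0
left-to-right use order: ctr
typing: the term checks, with type (R -> Q) -> (R -> R) -> R -> R -> R -> R
per-discipline verdicts: ordered ✗; linear ✗; affine ✓; relevant ✗; unrestricted ✓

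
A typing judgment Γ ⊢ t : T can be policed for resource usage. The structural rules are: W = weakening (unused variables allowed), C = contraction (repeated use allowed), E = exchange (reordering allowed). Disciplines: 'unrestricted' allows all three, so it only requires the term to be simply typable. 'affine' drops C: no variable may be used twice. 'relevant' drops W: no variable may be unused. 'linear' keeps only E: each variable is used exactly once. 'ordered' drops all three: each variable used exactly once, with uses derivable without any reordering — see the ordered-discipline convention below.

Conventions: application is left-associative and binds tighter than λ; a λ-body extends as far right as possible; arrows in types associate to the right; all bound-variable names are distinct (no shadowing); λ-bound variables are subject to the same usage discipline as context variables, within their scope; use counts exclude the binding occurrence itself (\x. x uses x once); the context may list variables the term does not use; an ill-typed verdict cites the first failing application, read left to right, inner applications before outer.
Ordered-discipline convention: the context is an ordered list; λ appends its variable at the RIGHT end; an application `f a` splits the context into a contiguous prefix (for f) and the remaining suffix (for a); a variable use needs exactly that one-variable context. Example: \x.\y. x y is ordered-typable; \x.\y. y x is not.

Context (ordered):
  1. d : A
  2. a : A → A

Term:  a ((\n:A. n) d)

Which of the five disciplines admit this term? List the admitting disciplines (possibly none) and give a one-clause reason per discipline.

admitted by: linear, affine, relevant, unrestricted
usage: d ×1, a ×1, n [bound] ×1
uses in reading order: a, n, d
typing: the term checks, with type A
ordered: ✗, no contiguous prefix/suffix split fits a, n, d
linear: ✓, exactly-once usage across d, a, n
affine: ✓, at most one use each (d, a, n)
relevant: ✓, none of d, a, n goes unused
unrestricted: ✓, simply typable at A; W, C, E all held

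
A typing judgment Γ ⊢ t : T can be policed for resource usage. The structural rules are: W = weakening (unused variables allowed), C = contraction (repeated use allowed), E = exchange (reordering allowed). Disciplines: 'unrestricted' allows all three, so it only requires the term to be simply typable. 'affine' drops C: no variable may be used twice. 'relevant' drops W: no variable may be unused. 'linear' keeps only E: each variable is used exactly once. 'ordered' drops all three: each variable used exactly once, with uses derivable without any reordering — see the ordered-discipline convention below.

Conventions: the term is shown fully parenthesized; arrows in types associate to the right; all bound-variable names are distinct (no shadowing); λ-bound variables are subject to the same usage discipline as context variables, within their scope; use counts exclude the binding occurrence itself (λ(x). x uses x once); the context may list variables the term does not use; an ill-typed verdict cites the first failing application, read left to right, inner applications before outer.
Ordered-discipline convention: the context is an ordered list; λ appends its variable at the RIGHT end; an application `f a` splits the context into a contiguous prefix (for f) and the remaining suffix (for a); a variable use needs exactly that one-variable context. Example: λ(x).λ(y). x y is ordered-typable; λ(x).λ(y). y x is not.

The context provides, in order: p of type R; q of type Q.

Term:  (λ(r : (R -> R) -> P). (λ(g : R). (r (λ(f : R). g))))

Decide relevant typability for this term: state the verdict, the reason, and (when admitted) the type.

no — needs weakening: p, q, f unused
counts: p ×0; q ×0; r (bound) ×1; g (bound) ×1; f (bound) ×0
left-to-right use order: r, g
typing: well-typed — term : ((R -> R) -> P) -> R -> P
summary: ordered ✗ | linear ✗ | affine ✓ | relevant ✗ | unrestricted ✓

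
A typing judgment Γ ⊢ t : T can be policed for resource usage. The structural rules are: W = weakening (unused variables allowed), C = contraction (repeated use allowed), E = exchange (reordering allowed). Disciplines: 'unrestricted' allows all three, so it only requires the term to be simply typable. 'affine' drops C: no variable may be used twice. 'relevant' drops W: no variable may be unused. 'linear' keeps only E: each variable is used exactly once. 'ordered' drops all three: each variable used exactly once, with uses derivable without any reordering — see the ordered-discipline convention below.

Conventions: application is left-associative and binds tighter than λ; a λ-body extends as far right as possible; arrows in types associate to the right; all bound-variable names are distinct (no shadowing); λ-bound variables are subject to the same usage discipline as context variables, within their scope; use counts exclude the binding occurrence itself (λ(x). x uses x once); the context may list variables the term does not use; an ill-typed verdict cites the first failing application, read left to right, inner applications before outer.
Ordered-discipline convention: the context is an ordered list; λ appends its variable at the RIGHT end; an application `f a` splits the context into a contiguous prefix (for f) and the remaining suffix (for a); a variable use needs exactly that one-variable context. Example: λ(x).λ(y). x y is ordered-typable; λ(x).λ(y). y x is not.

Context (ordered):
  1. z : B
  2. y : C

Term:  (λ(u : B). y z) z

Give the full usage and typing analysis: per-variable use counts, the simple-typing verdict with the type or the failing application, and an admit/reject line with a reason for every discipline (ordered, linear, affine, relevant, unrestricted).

variable uses: z ×2; y ×1; u (λ-bound) ×0
use order (left to right): y, z, z
typing: ill-typed: non-function type C applied to an argument
ordered: ✗, fails simple typing
linear: ✗, a type mismatch blocks all five
affine: ✗, the type mismatch rejects it
relevant: ✗, not simply typable
unrestricted: ✗, fails simple typing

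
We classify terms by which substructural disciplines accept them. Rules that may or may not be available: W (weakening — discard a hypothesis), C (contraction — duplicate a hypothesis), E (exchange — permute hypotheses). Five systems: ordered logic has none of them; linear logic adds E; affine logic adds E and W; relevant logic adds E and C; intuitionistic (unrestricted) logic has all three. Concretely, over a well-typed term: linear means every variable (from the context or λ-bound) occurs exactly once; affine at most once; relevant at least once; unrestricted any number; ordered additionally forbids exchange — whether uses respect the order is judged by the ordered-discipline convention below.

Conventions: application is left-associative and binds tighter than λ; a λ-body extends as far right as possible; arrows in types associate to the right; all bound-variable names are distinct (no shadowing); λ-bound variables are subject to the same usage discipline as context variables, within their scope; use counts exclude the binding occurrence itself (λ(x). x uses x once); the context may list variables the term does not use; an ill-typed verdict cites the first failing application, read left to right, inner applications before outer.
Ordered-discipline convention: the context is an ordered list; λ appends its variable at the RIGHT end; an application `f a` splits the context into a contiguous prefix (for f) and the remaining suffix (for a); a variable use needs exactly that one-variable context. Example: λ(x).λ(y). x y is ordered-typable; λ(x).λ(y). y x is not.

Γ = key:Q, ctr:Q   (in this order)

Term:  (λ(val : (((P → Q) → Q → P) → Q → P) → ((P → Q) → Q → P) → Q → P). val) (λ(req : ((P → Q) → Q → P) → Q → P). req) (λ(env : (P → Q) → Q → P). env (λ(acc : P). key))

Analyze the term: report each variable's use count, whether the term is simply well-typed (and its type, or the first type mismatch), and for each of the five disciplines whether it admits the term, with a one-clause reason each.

usage: key: 1×, ctr: 0×, val [bound]: 1×, req [bound]: 1×, env [bound]: 1×, acc [bound]: 0×
left-to-right use order: val, req, env, key
typing: the term checks, with type ((P → Q) → Q → P) → Q → P
ordered ✗ (unused: ctr, acc — weakening required)
linear ✗ (unused: ctr, acc — weakening required)
affine ✓ (at most one use each (key, ctr, val, req, env, acc))
relevant ✗ (unused: ctr, acc — weakening required)
unrestricted ✓ (well-typed at ((P → Q) → Q → P) → Q → P; no restrictions here)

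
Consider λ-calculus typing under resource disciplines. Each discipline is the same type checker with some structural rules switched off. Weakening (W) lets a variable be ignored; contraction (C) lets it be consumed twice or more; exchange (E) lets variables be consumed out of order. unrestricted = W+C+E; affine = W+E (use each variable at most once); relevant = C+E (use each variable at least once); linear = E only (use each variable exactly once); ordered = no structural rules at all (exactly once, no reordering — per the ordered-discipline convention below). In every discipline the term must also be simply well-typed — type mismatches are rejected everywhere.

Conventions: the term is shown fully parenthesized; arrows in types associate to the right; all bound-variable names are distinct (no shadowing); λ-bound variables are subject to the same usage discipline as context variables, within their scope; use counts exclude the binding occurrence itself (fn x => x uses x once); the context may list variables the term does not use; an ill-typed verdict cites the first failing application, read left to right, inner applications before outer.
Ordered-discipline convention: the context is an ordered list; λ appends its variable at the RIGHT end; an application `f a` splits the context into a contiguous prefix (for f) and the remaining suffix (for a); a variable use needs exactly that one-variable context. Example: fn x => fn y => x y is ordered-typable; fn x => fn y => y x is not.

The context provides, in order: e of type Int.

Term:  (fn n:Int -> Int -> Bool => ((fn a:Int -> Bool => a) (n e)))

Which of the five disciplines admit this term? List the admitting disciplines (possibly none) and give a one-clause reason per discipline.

accepted by: linear, affine, relevant, unrestricted
counts: e: 1×; n (bound): 1×; a (bound): 1×
left-to-right use order: a, n, e
typing: the term checks, with type (Int -> Int -> Bool) -> Int -> Bool
ordered: ✗, use order a, n, e needs exchange
linear: ✓, single use per variable (e, n, a)
affine: ✓, none of e, n, a used more than once
relevant: ✓, at least one use each (e, n, a)
unrestricted: ✓, simply typable at (Int -> Int -> Bool) -> Int -> Bool; W, C, E all held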